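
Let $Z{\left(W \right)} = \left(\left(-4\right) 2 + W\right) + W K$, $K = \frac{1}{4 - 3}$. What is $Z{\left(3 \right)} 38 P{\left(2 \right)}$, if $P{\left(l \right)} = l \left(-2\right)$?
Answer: $304$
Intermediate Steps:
$K = 1$ ($K = 1^{-1} = 1$)
$Z{\left(W \right)} = -8 + 2 W$ ($Z{\left(W \right)} = \left(\left(-4\right) 2 + W\right) + W 1 = \left(-8 + W\right) + W = -8 + 2 W$)
$P{\left(l \right)} = - 2 l$
$Z{\left(3 \right)} 38 P{\left(2 \right)} = \left(-8 + 2 \cdot 3\right) 38 \left(\left(-2\right) 2\right) = \left(-8 + 6\right) 38 \left(-4\right) = \left(-2\right) 38 \left(-4\right) = \left(-76\right) \left(-4\right) = 304$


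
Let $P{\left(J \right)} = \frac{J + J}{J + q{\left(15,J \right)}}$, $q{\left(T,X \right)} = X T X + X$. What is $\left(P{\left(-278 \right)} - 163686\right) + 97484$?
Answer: $- \frac{137964969}{2084} \approx -66202.0$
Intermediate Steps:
$q{\left(T,X \right)} = X + T X^{2}$ ($q{\left(T,X \right)} = T X X + X = T X^{2} + X = X + T X^{2}$)
$P{\left(J \right)} = \frac{2 J}{J + J \left(1 + 15 J\right)}$ ($P{\left(J \right)} = \frac{J + J}{J + J \left(1 + 15 J\right)} = \frac{2 J}{J + J \left(1 + 15 J\right)}$)
$\left(P{\left(-278 \right)} - 163686\right) + 97484 = \left(\frac{2}{2 + 15 \left(-278\right)} - 163686\right) + 97484 = \left(\frac{2}{2 - 4170} - 163686\right) + 97484 = \left(\frac{2}{-4168} - 163686\right) + 97484 = \left(2 \left(- \frac{1}{4168}\right) - 163686\right) + 97484 = \left(- \frac{1}{2084} - 163686\right) + 97484 = - \frac{341121625}{2084} + 97484 = - \frac{137964969}{2084}$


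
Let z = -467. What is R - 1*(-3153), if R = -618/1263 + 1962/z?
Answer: 618979667/196607 ≈ 3148.3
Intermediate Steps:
R = -922204/196607 (R = -618/1263 + 1962/(-467) = -618*1/1263 + 1962*(-1/467) = -206/421 - 1962/467 = -922204/196607 ≈ -4.6906)
R - 1*(-3153) = -922204/196607 - 1*(-3153) = -922204/196607 + 3153 = 618979667/196607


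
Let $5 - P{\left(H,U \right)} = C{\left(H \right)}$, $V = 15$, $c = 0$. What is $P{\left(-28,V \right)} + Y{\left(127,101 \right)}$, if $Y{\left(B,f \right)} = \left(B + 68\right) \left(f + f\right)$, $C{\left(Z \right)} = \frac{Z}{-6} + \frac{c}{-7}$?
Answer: $\frac{118171}{3} \approx 39390.0$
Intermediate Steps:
$C{\left(Z \right)} = - \frac{Z}{6}$ ($C{\left(Z \right)} = \frac{Z}{-6} + \frac{0}{-7} = Z \left(- \frac{1}{6}\right) + 0 \left(- \frac{1}{7}\right) = - \frac{Z}{6} + 0 = - \frac{Z}{6}$)
$P{\left(H,U \right)} = 5 + \frac{H}{6}$ ($P{\left(H,U \right)} = 5 - - \frac{H}{6} = 5 + \frac{H}{6}$)
$Y{\left(B,f \right)} = 2 f \left(68 + B\right)$ ($Y{\left(B,f \right)} = \left(68 + B\right) 2 f = 2 f \left(68 + B\right)$)
$P{\left(-28,V \right)} + Y{\left(127,101 \right)} = \left(5 + \frac{1}{6} \left(-28\right)\right) + 2 \cdot 101 \left(68 + 127\right) = \left(5 - \frac{14}{3}\right) + 2 \cdot 101 \cdot 195 = \frac{1}{3} + 39390 = \frac{118171}{3}$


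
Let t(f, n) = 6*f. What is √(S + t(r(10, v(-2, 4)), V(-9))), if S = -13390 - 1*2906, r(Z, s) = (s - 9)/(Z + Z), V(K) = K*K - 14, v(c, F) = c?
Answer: I*√1629930/10 ≈ 127.67*I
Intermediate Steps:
V(K) = -14 + K² (V(K) = K² - 14 = -14 + K²)
r(Z, s) = (-9 + s)/(2*Z) (r(Z, s) = (-9 + s)/((2*Z)) = (-9 + s)*(1/(2*Z)) = (-9 + s)/(2*Z))
S = -16296 (S = -13390 - 2906 = -16296)
√(S + t(r(10, v(-2, 4)), V(-9))) = √(-16296 + 6*((½)*(-9 - 2)/10)) = √(-16296 + 6*((½)*(⅒)*(-11))) = √(-16296 + 6*(-11/20)) = √(-16296 - 33/10) = √(-162993/10) = I*√1629930/10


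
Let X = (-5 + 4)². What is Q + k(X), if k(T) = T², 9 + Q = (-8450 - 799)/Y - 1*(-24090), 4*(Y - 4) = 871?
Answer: 21323738/887 ≈ 24040.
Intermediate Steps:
Y = 887/4 (Y = 4 + (¼)*871 = 4 + 871/4 = 887/4 ≈ 221.75)
X = 1 (X = (-1)² = 1)
Q = 21322851/887 (Q = -9 + ((-8450 - 799)/(887/4) - 1*(-24090)) = -9 + (-9249*4/887 + 24090) = -9 + (-36996/887 + 24090) = -9 + 21330834/887 = 21322851/887 ≈ 24039.)
Q + k(X) = 21322851/887 + 1² = 21322851/887 + 1 = 21323738/887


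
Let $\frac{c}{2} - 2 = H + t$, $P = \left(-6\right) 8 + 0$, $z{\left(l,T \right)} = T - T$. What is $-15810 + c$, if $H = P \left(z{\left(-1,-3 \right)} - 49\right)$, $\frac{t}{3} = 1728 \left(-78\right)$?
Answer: $-819806$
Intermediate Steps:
$z{\left(l,T \right)} = 0$
$t = -404352$ ($t = 3 \cdot 1728 \left(-78\right) = 3 \left(-134784\right) = -404352$)
$P = -48$ ($P = -48 + 0 = -48$)
$H = 2352$ ($H = - 48 \left(0 - 49\right) = \left(-48\right) \left(-49\right) = 2352$)
$c = -803996$ ($c = 4 + 2 \left(2352 - 404352\right) = 4 + 2 \left(-402000\right) = 4 - 804000 = -803996$)
$-15810 + c = -15810 - 803996 = -819806$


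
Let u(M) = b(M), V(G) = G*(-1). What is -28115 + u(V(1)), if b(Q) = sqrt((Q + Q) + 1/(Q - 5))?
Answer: -28115 + I*sqrt(78)/6 ≈ -28115.0 + 1.472*I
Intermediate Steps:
V(G) = -G
b(Q) = sqrt(1/(-5 + Q) + 2*Q) (b(Q) = sqrt(2*Q + 1/(-5 + Q)) = sqrt(1/(-5 + Q) + 2*Q))
u(M) = sqrt((1 + 2*M*(-5 + M))/(-5 + M))
-28115 + u(V(1)) = -28115 + sqrt((1 + 2*(-1*1)*(-5 - 1*1))/(-5 - 1*1)) = -28115 + sqrt((1 + 2*(-1)*(-5 - 1))/(-5 - 1)) = -28115 + sqrt((1 + 2*(-1)*(-6))/(-6)) = -28115 + sqrt(-(1 + 12)/6) = -28115 + sqrt(-1/6*13) = -28115 + sqrt(-13/6) = -28115 + I*sqrt(78)/6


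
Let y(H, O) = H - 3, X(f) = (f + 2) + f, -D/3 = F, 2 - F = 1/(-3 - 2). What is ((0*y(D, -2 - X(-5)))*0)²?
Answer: 0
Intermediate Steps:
F = 11/5 (F = 2 - 1/(-3 - 2) = 2 - 1/(-5) = 2 - 1*(-⅕) = 2 + ⅕ = 11/5 ≈ 2.2000)
D = -33/5 (D = -3*11/5 = -33/5 ≈ -6.6000)
X(f) = 2 + 2*f (X(f) = (2 + f) + f = 2 + 2*f)
y(H, O) = -3 + H
((0*y(D, -2 - X(-5)))*0)² = ((0*(-3 - 33/5))*0)² = ((0*(-48/5))*0)² = (0*0)² = 0² = 0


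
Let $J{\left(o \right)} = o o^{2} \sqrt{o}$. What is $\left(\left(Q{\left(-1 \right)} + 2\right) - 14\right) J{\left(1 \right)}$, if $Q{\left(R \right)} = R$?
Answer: $-13$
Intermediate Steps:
$J{\left(o \right)} = o^{\frac{7}{2}}$ ($J{\left(o \right)} = o^{3} \sqrt{o} = o^{\frac{7}{2}}$)
$\left(\left(Q{\left(-1 \right)} + 2\right) - 14\right) J{\left(1 \right)} = \left(\left(-1 + 2\right) - 14\right) 1^{\frac{7}{2}} = \left(1 - 14\right) 1 = \left(-13\right) 1 = -13$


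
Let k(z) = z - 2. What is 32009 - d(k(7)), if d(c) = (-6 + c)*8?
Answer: 32017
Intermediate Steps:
k(z) = -2 + z
d(c) = -48 + 8*c
32009 - d(k(7)) = 32009 - (-48 + 8*(-2 + 7)) = 32009 - (-48 + 8*5) = 32009 - (-48 + 40) = 32009 - 1*(-8) = 32009 + 8 = 32017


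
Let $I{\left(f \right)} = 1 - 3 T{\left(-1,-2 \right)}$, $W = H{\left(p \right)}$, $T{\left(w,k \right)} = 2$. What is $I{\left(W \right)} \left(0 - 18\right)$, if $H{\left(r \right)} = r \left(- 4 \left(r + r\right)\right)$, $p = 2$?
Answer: $90$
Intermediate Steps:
$H{\left(r \right)} = - 8 r^{2}$ ($H{\left(r \right)} = r \left(- 4 \cdot 2 r\right) = r \left(- 8 r\right) = - 8 r^{2}$)
$W = -32$ ($W = - 8 \cdot 2^{2} = \left(-8\right) 4 = -32$)
$I{\left(f \right)} = -5$ ($I{\left(f \right)} = 1 - 6 = -5$)
$I{\left(W \right)} \left(0 - 18\right) = - 5 \left(0 - 18\right) = \left(-5\right) \left(-18\right) = 90$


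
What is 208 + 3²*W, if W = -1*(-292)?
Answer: 2836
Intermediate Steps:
W = 292
208 + 3²*W = 208 + 3²*292 = 208 + 9*292 = 208 + 2628 = 2836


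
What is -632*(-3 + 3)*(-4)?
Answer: 0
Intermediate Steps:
-632*(-3 + 3)*(-4) = -0*(-4) = -632*0 = 0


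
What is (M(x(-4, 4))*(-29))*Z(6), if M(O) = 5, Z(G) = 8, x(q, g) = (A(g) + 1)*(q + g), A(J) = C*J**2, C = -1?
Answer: -1160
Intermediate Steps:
A(J) = -J**2
x(q, g) = (1 - g**2)*(g + q) (x(q, g) = (-g**2 + 1)*(q + g) = (1 - g**2)*(g + q))
(M(x(-4, 4))*(-29))*Z(6) = (5*(-29))*8 = -145*8 = -1160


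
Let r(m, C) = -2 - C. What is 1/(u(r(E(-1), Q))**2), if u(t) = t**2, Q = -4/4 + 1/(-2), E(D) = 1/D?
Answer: 16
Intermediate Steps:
Q = -3/2 (Q = -4*1/4 + 1*(-1/2) = -1 - 1/2 = -3/2 ≈ -1.5000)
1/(u(r(E(-1), Q))**2) = 1/(((-2 - 1*(-3/2))**2)**2) = 1/(((-2 + 3/2)**2)**2) = 1/(((-1/2)**2)**2) = 1/((1/4)**2) = 1/(1/16) = 16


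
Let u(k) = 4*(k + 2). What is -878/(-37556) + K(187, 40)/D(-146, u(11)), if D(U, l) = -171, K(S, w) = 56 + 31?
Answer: -519539/1070346 ≈ -0.48539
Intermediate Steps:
K(S, w) = 87
u(k) = 8 + 4*k (u(k) = 4*(2 + k) = 8 + 4*k)
-878/(-37556) + K(187, 40)/D(-146, u(11)) = -878/(-37556) + 87/(-171) = -878*(-1/37556) + 87*(-1/171) = 439/18778 - 29/57 = -519539/1070346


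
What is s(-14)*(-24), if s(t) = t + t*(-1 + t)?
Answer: -4704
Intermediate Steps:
s(-14)*(-24) = (-14)**2*(-24) = 196*(-24) = -4704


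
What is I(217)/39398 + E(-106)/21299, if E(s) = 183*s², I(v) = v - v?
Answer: 2056188/21299 ≈ 96.539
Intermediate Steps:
I(v) = 0
I(217)/39398 + E(-106)/21299 = 0/39398 + (183*(-106)²)/21299 = 0*(1/39398) + (183*11236)*(1/21299) = 0 + 2056188*(1/21299) = 0 + 2056188/21299 = 2056188/21299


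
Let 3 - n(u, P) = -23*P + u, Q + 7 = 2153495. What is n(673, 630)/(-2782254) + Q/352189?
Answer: 176078922058/28819978059 ≈ 6.1096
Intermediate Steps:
Q = 2153488 (Q = -7 + 2153495 = 2153488)
n(u, P) = 3 - u + 23*P (n(u, P) = 3 - (-23*P + u) = 3 - (u - 23*P) = 3 + (-u + 23*P) = 3 - u + 23*P)
n(673, 630)/(-2782254) + Q/352189 = (3 - 1*673 + 23*630)/(-2782254) + 2153488/352189 = (3 - 673 + 14490)*(-1/2782254) + 2153488*(1/352189) = 13820*(-1/2782254) + 2153488/352189 = -6910/1391127 + 2153488/352189 = 176078922058/28819978059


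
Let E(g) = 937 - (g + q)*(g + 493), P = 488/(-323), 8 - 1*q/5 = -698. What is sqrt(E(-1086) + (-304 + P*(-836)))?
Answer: 3*sqrt(46599261)/17 ≈ 1204.7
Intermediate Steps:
q = 3530 (q = 40 - 5*(-698) = 40 + 3490 = 3530)
P = -488/323 (P = 488*(-1/323) = -488/323 ≈ -1.5108)
E(g) = 937 - (493 + g)*(3530 + g) (E(g) = 937 - (g + 3530)*(g + 493) = 937 - (3530 + g)*(493 + g) = 937 - (493 + g)*(3530 + g))
sqrt(E(-1086) + (-304 + P*(-836))) = sqrt((-1739353 - 1*(-1086)**2 - 4023*(-1086)) + (-304 - 488/323*(-836))) = sqrt((-1739353 - 1*1179396 + 4368978) + (-304 + 21472/17)) = sqrt((-1739353 - 1179396 + 4368978) + 16304/17) = sqrt(1450229 + 16304/17) = sqrt(24670197/17) = 3*sqrt(46599261)/17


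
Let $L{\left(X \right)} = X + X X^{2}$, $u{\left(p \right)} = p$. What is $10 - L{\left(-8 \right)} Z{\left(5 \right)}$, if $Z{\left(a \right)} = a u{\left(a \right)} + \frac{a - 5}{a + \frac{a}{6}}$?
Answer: $13010$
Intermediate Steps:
$L{\left(X \right)} = X + X^{3}$
$Z{\left(a \right)} = a^{2} + \frac{6 \left(-5 + a\right)}{7 a}$ ($Z{\left(a \right)} = a a + \frac{a - 5}{a + \frac{a}{6}} = a^{2} + \frac{-5 + a}{a + a \frac{1}{6}} = a^{2} + \frac{-5 + a}{a + \frac{a}{6}} = a^{2} + \frac{-5 + a}{\frac{7}{6} a} = a^{2} + \left(-5 + a\right) \frac{6}{7 a} = a^{2} + \frac{6 \left(-5 + a\right)}{7 a}$)
$10 - L{\left(-8 \right)} Z{\left(5 \right)} = 10 - \left(-8 + \left(-8\right)^{3}\right) \left(\frac{6}{7} + 5^{2} - \frac{30}{7 \cdot 5}\right) = 10 - \left(-8 - 512\right) \left(\frac{6}{7} + 25 - \frac{6}{7}\right) = 10 - - 520 \left(\frac{6}{7} + 25 - \frac{6}{7}\right) = 10 - \left(-520\right) 25 = 10 - -13000 = 10 + 13000 = 13010$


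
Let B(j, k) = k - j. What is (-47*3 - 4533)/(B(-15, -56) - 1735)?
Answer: 779/296 ≈ 2.6318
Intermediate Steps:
(-47*3 - 4533)/(B(-15, -56) - 1735) = (-47*3 - 4533)/((-56 - 1*(-15)) - 1735) = (-141 - 4533)/((-56 + 15) - 1735) = -4674/(-41 - 1735) = -4674/(-1776) = -4674*(-1/1776) = 779/296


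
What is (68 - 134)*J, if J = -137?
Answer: 9042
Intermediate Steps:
(68 - 134)*J = (68 - 134)*(-137) = -66*(-137) = 9042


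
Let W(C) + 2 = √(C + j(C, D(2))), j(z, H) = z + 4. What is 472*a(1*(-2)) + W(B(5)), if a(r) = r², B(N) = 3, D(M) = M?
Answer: 1886 + √10 ≈ 1889.2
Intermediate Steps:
j(z, H) = 4 + z
W(C) = -2 + √(4 + 2*C) (W(C) = -2 + √(C + (4 + C)) = -2 + √(4 + 2*C))
472*a(1*(-2)) + W(B(5)) = 472*(1*(-2))² + (-2 + √(4 + 2*3)) = 472*(-2)² + (-2 + √(4 + 6)) = 472*4 + (-2 + √10) = 1888 + (-2 + √10) = 1886 + √10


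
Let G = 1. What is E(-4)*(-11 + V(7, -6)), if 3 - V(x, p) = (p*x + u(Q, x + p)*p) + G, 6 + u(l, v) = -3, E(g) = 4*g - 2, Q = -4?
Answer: 378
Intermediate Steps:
E(g) = -2 + 4*g
u(l, v) = -9 (u(l, v) = -6 - 3 = -9)
V(x, p) = 2 + 9*p - p*x (V(x, p) = 3 - ((p*x - 9*p) + 1) = 3 - ((-9*p + p*x) + 1) = 3 - (1 - 9*p + p*x) = 3 + (-1 + 9*p - p*x) = 2 + 9*p - p*x)
E(-4)*(-11 + V(7, -6)) = (-2 + 4*(-4))*(-11 + (2 + 9*(-6) - 1*(-6)*7)) = (-2 - 16)*(-11 + (2 - 54 + 42)) = -18*(-11 - 10) = -18*(-21) = 378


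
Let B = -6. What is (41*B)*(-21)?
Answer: 5166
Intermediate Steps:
(41*B)*(-21) = (41*(-6))*(-21) = -246*(-21) = 5166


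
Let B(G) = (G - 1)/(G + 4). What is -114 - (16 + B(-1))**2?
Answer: -3142/9 ≈ -349.11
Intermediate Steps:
B(G) = (-1 + G)/(4 + G)
-114 - (16 + B(-1))**2 = -114 - (16 + (-1 - 1)/(4 - 1))**2 = -114 - (16 - 2/3)**2 = -114 - (46/3)**2 = -114 - 1*2116/9 = -114 - 2116/9 = -3142/9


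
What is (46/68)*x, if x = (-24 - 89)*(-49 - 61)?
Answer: 142945/17 ≈ 8408.5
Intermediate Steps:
x = 12430 (x = -113*(-110) = 12430)
(46/68)*x = (46/68)*12430 = ((1/68)*46)*12430 = (23/34)*12430 = 142945/17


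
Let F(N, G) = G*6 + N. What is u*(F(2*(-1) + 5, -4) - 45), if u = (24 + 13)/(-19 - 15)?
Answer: 1221/17 ≈ 71.823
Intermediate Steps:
u = -37/34 (u = 37/(-34) = 37*(-1/34) = -37/34 ≈ -1.0882)
F(N, G) = N + 6*G (F(N, G) = 6*G + N = N + 6*G)
u*(F(2*(-1) + 5, -4) - 45) = -37*(((2*(-1) + 5) + 6*(-4)) - 45)/34 = -37*(((-2 + 5) - 24) - 45)/34 = -37*((3 - 24) - 45)/34 = -37*(-21 - 45)/34 = -37/34*(-66) = 1221/17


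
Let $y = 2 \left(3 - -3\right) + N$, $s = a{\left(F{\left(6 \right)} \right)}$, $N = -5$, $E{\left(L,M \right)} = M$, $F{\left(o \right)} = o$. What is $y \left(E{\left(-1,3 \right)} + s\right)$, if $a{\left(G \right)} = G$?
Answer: $63$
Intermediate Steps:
$s = 6$
$y = 7$ ($y = 2 \left(3 - -3\right) - 5 = 2 \left(3 + 3\right) - 5 = 2 \cdot 6 - 5 = 12 - 5 = 7$)
$y \left(E{\left(-1,3 \right)} + s\right) = 7 \left(3 + 6\right) = 7 \cdot 9 = 63$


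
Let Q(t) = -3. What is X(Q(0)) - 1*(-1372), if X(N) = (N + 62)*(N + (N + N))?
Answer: 841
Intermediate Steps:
X(N) = 3*N*(62 + N) (X(N) = (62 + N)*(N + 2*N) = (62 + N)*(3*N) = 3*N*(62 + N))
X(Q(0)) - 1*(-1372) = 3*(-3)*(62 - 3) - 1*(-1372) = 3*(-3)*59 + 1372 = -531 + 1372 = 841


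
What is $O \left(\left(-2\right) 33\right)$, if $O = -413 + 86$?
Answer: $21582$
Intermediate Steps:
$O = -327$
$O \left(\left(-2\right) 33\right) = - 327 \left(\left(-2\right) 33\right) = \left(-327\right) \left(-66\right) = 21582$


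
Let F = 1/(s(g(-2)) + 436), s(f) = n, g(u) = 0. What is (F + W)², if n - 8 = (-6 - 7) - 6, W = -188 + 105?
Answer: 1244255076/180625 ≈ 6888.6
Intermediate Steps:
W = -83
n = -11 (n = 8 + ((-6 - 7) - 6) = 8 + (-13 - 6) = 8 - 19 = -11)
s(f) = -11
F = 1/425 (F = 1/(-11 + 436) = 1/425 ≈ 0.0023529)
(F + W)² = (1/425 - 83)² = (-35274/425)² = 1244255076/180625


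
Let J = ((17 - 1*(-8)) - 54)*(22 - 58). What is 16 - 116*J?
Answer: -121088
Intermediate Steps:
J = 1044 (J = ((17 + 8) - 54)*(-36) = (25 - 54)*(-36) = -29*(-36) = 1044)
16 - 116*J = 16 - 116*1044 = 16 - 121104 = -121088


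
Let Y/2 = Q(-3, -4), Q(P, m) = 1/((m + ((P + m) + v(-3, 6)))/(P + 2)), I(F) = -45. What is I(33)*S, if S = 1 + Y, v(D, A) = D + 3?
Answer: -585/11 ≈ -53.182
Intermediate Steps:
v(D, A) = 3 + D
Q(P, m) = (2 + P)/(P + 2*m) (Q(P, m) = 1/((m + ((P + m) + (3 - 3)))/(P + 2)) = 1/((m + ((P + m) + 0))/(2 + P)) = 1/((m + (P + m))/(2 + P)) = 1/((P + 2*m)/(2 + P)) = (2 + P)/(P + 2*m))
Y = 2/11 (Y = 2*((2 - 3)/(-3 + 2*(-4))) = 2*(-1/(-3 - 8)) = 2*(-1/(-11)) = 2*(-1/11*(-1)) = 2*(1/11) = 2/11 ≈ 0.18182)
S = 13/11 (S = 1 + 2/11 = 13/11 ≈ 1.1818)
I(33)*S = -45*13/11 = -585/11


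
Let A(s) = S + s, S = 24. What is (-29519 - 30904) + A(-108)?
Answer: -60507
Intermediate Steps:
A(s) = 24 + s
(-29519 - 30904) + A(-108) = (-29519 - 30904) + (24 - 108) = -60423 - 84 = -60507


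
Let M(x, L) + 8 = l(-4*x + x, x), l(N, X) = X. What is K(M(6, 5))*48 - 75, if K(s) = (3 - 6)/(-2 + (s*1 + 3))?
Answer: 69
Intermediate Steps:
M(x, L) = -8 + x
K(s) = -3/(1 + s) (K(s) = -3/(-2 + (s + 3)) = -3/(-2 + (3 + s)) = -3/(1 + s))
K(M(6, 5))*48 - 75 = -3/(1 + (-8 + 6))*48 - 75 = -3/(1 - 2)*48 - 75 = -3/(-1)*48 - 75 = -3*(-1)*48 - 75 = 3*48 - 75 = 144 - 75 = 69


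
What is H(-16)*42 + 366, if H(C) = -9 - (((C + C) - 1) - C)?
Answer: 702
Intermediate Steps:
H(C) = -8 - C (H(C) = -9 - ((2*C - 1) - C) = -9 - ((-1 + 2*C) - C) = -9 - (-1 + C) = -9 + (1 - C) = -8 - C)
H(-16)*42 + 366 = (-8 - 1*(-16))*42 + 366 = (-8 + 16)*42 + 366 = 8*42 + 366 = 336 + 366 = 702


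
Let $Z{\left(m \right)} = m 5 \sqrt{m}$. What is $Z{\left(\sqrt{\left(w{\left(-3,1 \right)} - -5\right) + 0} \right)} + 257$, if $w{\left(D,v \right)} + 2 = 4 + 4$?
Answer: $257 + 5 \cdot 11^{\frac{3}{4}} \approx 287.2$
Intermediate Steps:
$w{\left(D,v \right)} = 6$ ($w{\left(D,v \right)} = -2 + \left(4 + 4\right) = -2 + 8 = 6$)
$Z{\left(m \right)} = 5 m^{\frac{3}{2}}$
$Z{\left(\sqrt{\left(w{\left(-3,1 \right)} - -5\right) + 0} \right)} + 257 = 5 \left(\sqrt{\left(6 - -5\right) + 0}\right)^{\frac{3}{2}} + 257 = 5 \left(\sqrt{\left(6 + 5\right) + 0}\right)^{\frac{3}{2}} + 257 = 5 \left(\sqrt{11 + 0}\right)^{\frac{3}{2}} + 257 = 5 \left(\sqrt{11}\right)^{\frac{3}{2}} + 257 = 5 \cdot 11^{\frac{3}{4}} + 257 = 257 + 5 \cdot 11^{\frac{3}{4}}$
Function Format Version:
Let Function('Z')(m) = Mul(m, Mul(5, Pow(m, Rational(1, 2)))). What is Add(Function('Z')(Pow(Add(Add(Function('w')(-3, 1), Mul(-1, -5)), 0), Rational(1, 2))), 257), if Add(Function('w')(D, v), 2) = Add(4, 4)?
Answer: Add(257, Mul(5, Pow(11, Rational(3, 4)))) ≈ 287.20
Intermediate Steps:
Function('w')(D, v) = 6 (Function('w')(D, v) = Add(-2, Add(4, 4)) = Add(-2, 8) = 6)
Function('Z')(m) = Mul(5, Pow(m, Rational(3, 2)))
Add(Function('Z')(Pow(Add(Add(Function('w')(-3, 1), Mul(-1, -5)), 0), Rational(1, 2))), 257) = Add(Mul(5, Pow(Pow(Add(Add(6, Mul(-1, -5)), 0), Rational(1, 2)), Rational(3, 2))), 257) = Add(Mul(5, Pow(Pow(Add(Add(6, 5), 0), Rational(1, 2)), Rational(3, 2))), 257) = Add(Mul(5, Pow(Pow(Add(11, 0), Rational(1, 2)), Rational(3, 2))), 257) = Add(Mul(5, Pow(Pow(11, Rational(1, 2)), Rational(3, 2))), 257) = Add(Mul(5, Pow(11, Rational(3, 4))), 257) = Add(257, Mul(5, Pow(11, Rational(3, 4))))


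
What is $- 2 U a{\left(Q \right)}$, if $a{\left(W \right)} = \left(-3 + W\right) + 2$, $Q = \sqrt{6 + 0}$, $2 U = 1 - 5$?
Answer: $-4 + 4 \sqrt{6} \approx 5.798$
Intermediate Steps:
$U = -2$ ($U = \frac{1 - 5}{2} = \frac{1}{2} \left(-4\right) = -2$)
$Q = \sqrt{6} \approx 2.4495$
$a{\left(W \right)} = -1 + W$
$- 2 U a{\left(Q \right)} = \left(-2\right) \left(-2\right) \left(-1 + \sqrt{6}\right) = 4 \left(-1 + \sqrt{6}\right) = -4 + 4 \sqrt{6}$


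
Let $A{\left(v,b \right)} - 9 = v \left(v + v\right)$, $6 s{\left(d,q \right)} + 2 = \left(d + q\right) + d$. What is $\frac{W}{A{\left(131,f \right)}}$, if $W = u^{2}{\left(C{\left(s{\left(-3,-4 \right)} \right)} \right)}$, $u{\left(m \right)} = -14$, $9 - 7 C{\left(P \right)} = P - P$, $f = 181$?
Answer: $\frac{196}{34331} \approx 0.0057091$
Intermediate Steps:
$s{\left(d,q \right)} = - \frac{1}{3} + \frac{d}{3} + \frac{q}{6}$ ($s{\left(d,q \right)} = - \frac{1}{3} + \frac{\left(d + q\right) + d}{6} = - \frac{1}{3} + \frac{q + 2 d}{6} = - \frac{1}{3} + \left(\frac{d}{3} + \frac{q}{6}\right) = - \frac{1}{3} + \frac{d}{3} + \frac{q}{6}$)
$C{\left(P \right)} = \frac{9}{7}$ ($C{\left(P \right)} = \frac{9}{7} - \frac{P - P}{7} = \frac{9}{7} - 0 = \frac{9}{7} + 0 = \frac{9}{7}$)
$A{\left(v,b \right)} = 9 + 2 v^{2}$ ($A{\left(v,b \right)} = 9 + v \left(v + v\right) = 9 + v 2 v = 9 + 2 v^{2}$)
$W = 196$ ($W = \left(-14\right)^{2} = 196$)
$\frac{W}{A{\left(131,f \right)}} = \frac{196}{9 + 2 \cdot 131^{2}} = \frac{196}{9 + 2 \cdot 17161} = \frac{196}{9 + 34322} = \frac{196}{34331}$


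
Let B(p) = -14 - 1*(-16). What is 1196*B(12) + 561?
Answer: 2953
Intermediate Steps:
B(p) = 2 (B(p) = -14 + 16 = 2)
1196*B(12) + 561 = 1196*2 + 561 = 2392 + 561 = 2953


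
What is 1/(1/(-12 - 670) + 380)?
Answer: 682/259159 ≈ 0.0026316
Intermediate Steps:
1/(1/(-12 - 670) + 380) = 1/(1/(-682) + 380) = 1/(-1/682 + 380) = 1/(259159/682) = 682/259159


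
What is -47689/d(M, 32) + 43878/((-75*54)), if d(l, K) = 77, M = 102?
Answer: -32753176/51975 ≈ -630.17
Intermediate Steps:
-47689/d(M, 32) + 43878/((-75*54)) = -47689/77 + 43878/((-75*54)) = -47689*1/77 + 43878/(-4050) = -47689/77 + 43878*(-1/4050) = -47689/77 - 7313/675 = -32753176/51975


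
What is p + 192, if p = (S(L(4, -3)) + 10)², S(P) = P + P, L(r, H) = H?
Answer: 208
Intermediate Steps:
S(P) = 2*P
p = 16 (p = (2*(-3) + 10)² = (-6 + 10)² = 4² = 16)
p + 192 = 16 + 192 = 208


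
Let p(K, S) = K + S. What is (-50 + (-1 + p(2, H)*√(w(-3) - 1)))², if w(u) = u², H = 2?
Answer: 2729 - 816*√2 ≈ 1575.0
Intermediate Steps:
(-50 + (-1 + p(2, H)*√(w(-3) - 1)))² = (-50 + (-1 + (2 + 2)*√((-3)² - 1)))² = (-50 + (-1 + 4*√(9 - 1)))² = (-50 + (-1 + 4*√8))² = (-50 + (-1 + 4*(2*√2)))² = (-50 + (-1 + 8*√2))² = (-51 + 8*√2)²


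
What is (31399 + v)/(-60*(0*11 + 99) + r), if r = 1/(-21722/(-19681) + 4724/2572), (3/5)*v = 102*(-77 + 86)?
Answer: -1225304785003/221017756697 ≈ -5.5439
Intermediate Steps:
v = 1530 (v = 5*(102*(-77 + 86))/3 = 5*(102*9)/3 = (5/3)*918 = 1530)
r = 12654883/37210507 (r = 1/(-21722*(-1/19681) + 4724*(1/2572)) = 1/(21722/19681 + 1181/643) = 1/(37210507/12654883) = 12654883/37210507 ≈ 0.34009)
(31399 + v)/(-60*(0*11 + 99) + r) = (31399 + 1530)/(-60*(0*11 + 99) + 12654883/37210507) = 32929/(-60*(0 + 99) + 12654883/37210507) = 32929/(-60*99 + 12654883/37210507) = 32929/(-5940 + 12654883/37210507) = 32929/(-221017756697/37210507) = 32929*(-37210507/221017756697) = -1225304785003/221017756697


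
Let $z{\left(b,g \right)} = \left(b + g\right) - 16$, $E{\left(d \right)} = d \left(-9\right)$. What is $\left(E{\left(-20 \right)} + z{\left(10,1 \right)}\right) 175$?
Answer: $30625$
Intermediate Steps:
$E{\left(d \right)} = - 9 d$
$z{\left(b,g \right)} = -16 + b + g$
$\left(E{\left(-20 \right)} + z{\left(10,1 \right)}\right) 175 = \left(\left(-9\right) \left(-20\right) + \left(-16 + 10 + 1\right)\right) 175 = \left(180 - 5\right) 175 = 175 \cdot 175 = 30625$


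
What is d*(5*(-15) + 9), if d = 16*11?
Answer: -11616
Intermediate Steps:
d = 176
d*(5*(-15) + 9) = 176*(5*(-15) + 9) = 176*(-75 + 9) = 176*(-66) = -11616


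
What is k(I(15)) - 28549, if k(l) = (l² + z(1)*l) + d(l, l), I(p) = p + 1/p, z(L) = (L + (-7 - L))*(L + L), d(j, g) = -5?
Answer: -6421034/225 ≈ -28538.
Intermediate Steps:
z(L) = -14*L
k(l) = -5 + l² - 14*l (k(l) = (l² + (-14*1)*l) - 5 = (l² - 14*l) - 5 = -5 + l² - 14*l)
k(I(15)) - 28549 = (-5 + (15 + 1/15)² - 14*(15 + 1/15)) - 28549 = (-5 + (226/15)² - 14*226/15) - 28549 = (-5 + 51076/225 - 3164/15) - 28549 = 2491/225 - 28549 = -6421034/225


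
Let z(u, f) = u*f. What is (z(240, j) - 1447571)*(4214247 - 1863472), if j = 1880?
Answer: -2342244037525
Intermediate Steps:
z(u, f) = f*u
(z(240, j) - 1447571)*(4214247 - 1863472) = (1880*240 - 1447571)*(4214247 - 1863472) = (451200 - 1447571)*2350775 = -996371*2350775 = -2342244037525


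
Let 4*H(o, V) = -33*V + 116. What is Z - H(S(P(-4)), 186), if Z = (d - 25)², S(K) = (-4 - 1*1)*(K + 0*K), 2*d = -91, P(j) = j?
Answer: 25903/4 ≈ 6475.8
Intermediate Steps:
d = -91/2 (d = (½)*(-91) = -91/2 ≈ -45.500)
S(K) = -5*K (S(K) = (-4 - 1)*(K + 0) = -5*K)
H(o, V) = 29 - 33*V/4 (H(o, V) = (-33*V + 116)/4 = (116 - 33*V)/4 = 29 - 33*V/4)
Z = 19881/4 (Z = (-91/2 - 25)² = (-141/2)² = 19881/4 ≈ 4970.3)
Z - H(S(P(-4)), 186) = 19881/4 - (29 - 33/4*186) = 19881/4 - (29 - 3069/2) = 19881/4 - 1*(-3011/2) = 19881/4 + 3011/2 = 25903/4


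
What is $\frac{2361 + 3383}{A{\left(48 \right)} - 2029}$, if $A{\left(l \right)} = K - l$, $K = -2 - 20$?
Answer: $- \frac{5744}{2099} \approx -2.7365$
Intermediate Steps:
$K = -22$ ($K = -2 - 20 = -22$)
$A{\left(l \right)} = -22 - l$
$\frac{2361 + 3383}{A{\left(48 \right)} - 2029} = \frac{2361 + 3383}{\left(-22 - 48\right) - 2029} = \frac{5744}{\left(-22 - 48\right) - 2029} = \frac{5744}{-70 - 2029} = \frac{5744}{-2099} = 5744 \left(- \frac{1}{2099}\right) = - \frac{5744}{2099}$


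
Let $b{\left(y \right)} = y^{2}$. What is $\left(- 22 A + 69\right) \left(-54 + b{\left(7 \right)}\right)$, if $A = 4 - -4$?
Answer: $535$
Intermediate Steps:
$A = 8$ ($A = 4 + 4 = 8$)
$\left(- 22 A + 69\right) \left(-54 + b{\left(7 \right)}\right) = \left(\left(-22\right) 8 + 69\right) \left(-54 + 7^{2}\right) = \left(-176 + 69\right) \left(-54 + 49\right) = \left(-107\right) \left(-5\right) = 535$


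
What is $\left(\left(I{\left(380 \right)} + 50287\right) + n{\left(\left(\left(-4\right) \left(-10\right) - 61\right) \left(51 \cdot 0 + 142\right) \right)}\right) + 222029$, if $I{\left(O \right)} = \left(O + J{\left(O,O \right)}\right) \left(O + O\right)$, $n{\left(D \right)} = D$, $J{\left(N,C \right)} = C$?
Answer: $846934$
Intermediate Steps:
$I{\left(O \right)} = 4 O^{2}$ ($I{\left(O \right)} = \left(O + O\right) \left(O + O\right) = 2 O 2 O = 4 O^{2}$)
$\left(\left(I{\left(380 \right)} + 50287\right) + n{\left(\left(\left(-4\right) \left(-10\right) - 61\right) \left(51 \cdot 0 + 142\right) \right)}\right) + 222029 = \left(\left(4 \cdot 380^{2} + 50287\right) + \left(\left(-4\right) \left(-10\right) - 61\right) \left(51 \cdot 0 + 142\right)\right) + 222029 = \left(\left(4 \cdot 144400 + 50287\right) + \left(40 - 61\right) \left(0 + 142\right)\right) + 222029 = \left(\left(577600 + 50287\right) - 2982\right) + 222029 = \left(627887 - 2982\right) + 222029 = 624905 + 222029 = 846934$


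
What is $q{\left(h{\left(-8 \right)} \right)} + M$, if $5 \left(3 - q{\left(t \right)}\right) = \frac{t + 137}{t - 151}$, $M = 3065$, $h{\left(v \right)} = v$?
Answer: $\frac{813063}{265} \approx 3068.2$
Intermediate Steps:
$q{\left(t \right)} = 3 - \frac{137 + t}{5 \left(-151 + t\right)}$ ($q{\left(t \right)} = 3 - \frac{\left(t + 137\right) \frac{1}{t - 151}}{5} = 3 - \frac{\left(137 + t\right) \frac{1}{-151 + t}}{5} = 3 - \frac{\frac{1}{-151 + t} \left(137 + t\right)}{5} = 3 - \frac{137 + t}{5 \left(-151 + t\right)}$)
$q{\left(h{\left(-8 \right)} \right)} + M = \frac{2 \left(-1201 + 7 \left(-8\right)\right)}{5 \left(-151 - 8\right)} + 3065 = \frac{2 \left(-1201 - 56\right)}{5 \left(-159\right)} + 3065 = \frac{2}{5} \left(- \frac{1}{159}\right) \left(-1257\right) + 3065 = \frac{838}{265} + 3065 = \frac{813063}{265}$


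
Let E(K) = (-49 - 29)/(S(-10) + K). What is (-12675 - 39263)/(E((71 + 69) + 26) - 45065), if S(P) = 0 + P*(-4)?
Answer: 2674807/2320867 ≈ 1.1525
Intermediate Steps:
S(P) = -4*P (S(P) = 0 - 4*P = -4*P)
E(K) = -78/(40 + K) (E(K) = (-49 - 29)/(-4*(-10) + K) = -78/(40 + K))
(-12675 - 39263)/(E((71 + 69) + 26) - 45065) = (-12675 - 39263)/(-78/(40 + ((71 + 69) + 26)) - 45065) = -51938/(-78/(40 + (140 + 26)) - 45065) = -51938/(-78/(40 + 166) - 45065) = -51938/(-78/206 - 45065) = -51938/(-78*1/206 - 45065) = -51938/(-39/103 - 45065) = -51938/(-4641734/103) = -51938*(-103/4641734) = 2674807/2320867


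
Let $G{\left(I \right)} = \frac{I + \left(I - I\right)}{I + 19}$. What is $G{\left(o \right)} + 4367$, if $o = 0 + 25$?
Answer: $\frac{192173}{44} \approx 4367.6$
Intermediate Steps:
$o = 25$
$G{\left(I \right)} = \frac{I}{19 + I}$ ($G{\left(I \right)} = \frac{I + 0}{19 + I} = \frac{I}{19 + I}$)
$G{\left(o \right)} + 4367 = \frac{25}{19 + 25} + 4367 = \frac{25}{44} + 4367 = \frac{192173}{44}$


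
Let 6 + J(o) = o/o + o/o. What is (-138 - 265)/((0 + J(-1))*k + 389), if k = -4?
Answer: -403/405 ≈ -0.99506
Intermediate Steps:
J(o) = -4 (J(o) = -6 + (o/o + o/o) = -6 + (1 + 1) = -6 + 2 = -4)
(-138 - 265)/((0 + J(-1))*k + 389) = (-138 - 265)/((0 - 4)*(-4) + 389) = -403/(-4*(-4) + 389) = -403/(16 + 389) = -403/405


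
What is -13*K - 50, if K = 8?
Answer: -154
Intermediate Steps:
-13*K - 50 = -13*8 - 50 = -104 - 50 = -154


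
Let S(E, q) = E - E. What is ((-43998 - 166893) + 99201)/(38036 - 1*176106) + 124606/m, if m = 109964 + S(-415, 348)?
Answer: 1474311479/759136474 ≈ 1.9421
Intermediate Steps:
S(E, q) = 0
m = 109964 (m = 109964 + 0 = 109964)
((-43998 - 166893) + 99201)/(38036 - 1*176106) + 124606/m = ((-43998 - 166893) + 99201)/(38036 - 1*176106) + 124606/109964 = (-210891 + 99201)/(38036 - 176106) + 124606*(1/109964) = -111690/(-138070) + 62303/54982 = -111690*(-1/138070) + 62303/54982 = 11169/13807 + 62303/54982 = 1474311479/759136474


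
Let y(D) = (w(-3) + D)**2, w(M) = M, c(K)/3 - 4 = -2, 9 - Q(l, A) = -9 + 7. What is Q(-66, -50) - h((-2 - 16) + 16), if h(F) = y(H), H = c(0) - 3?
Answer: 11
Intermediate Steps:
Q(l, A) = 11 (Q(l, A) = 9 - (-9 + 7) = 9 - 1*(-2) = 9 + 2 = 11)
c(K) = 6 (c(K) = 12 + 3*(-2) = 12 - 6 = 6)
H = 3 (H = 6 - 3 = 3)
y(D) = (-3 + D)**2
h(F) = 0 (h(F) = (-3 + 3)**2 = 0**2 = 0)
Q(-66, -50) - h((-2 - 16) + 16) = 11 - 1*0 = 11 + 0 = 11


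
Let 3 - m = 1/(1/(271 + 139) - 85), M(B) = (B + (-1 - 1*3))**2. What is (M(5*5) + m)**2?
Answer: 239425055369956/1214452801 ≈ 1.9715e+5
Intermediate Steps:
M(B) = (-4 + B)**2 (M(B) = (B + (-1 - 3))**2 = (B - 4)**2 = (-4 + B)**2)
m = 104957/34849 (m = 3 - 1/(1/(271 + 139) - 85) = 3 - 1/(1/410 - 85) = 3 - 1/(-34849/410) = 3 - 1*(-410/34849) = 3 + 410/34849 = 104957/34849 ≈ 3.0118)
(M(5*5) + m)**2 = ((-4 + 5*5)**2 + 104957/34849)**2 = ((-4 + 25)**2 + 104957/34849)**2 = (21**2 + 104957/34849)**2 = (441 + 104957/34849)**2 = (15473366/34849)**2 = 239425055369956/1214452801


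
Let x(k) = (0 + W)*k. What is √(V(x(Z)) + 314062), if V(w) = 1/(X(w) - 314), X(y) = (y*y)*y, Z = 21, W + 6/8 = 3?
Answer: √14229737785369768670/6731173 ≈ 560.41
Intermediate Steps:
W = 9/4 (W = -¾ + 3 = 9/4 ≈ 2.2500)
x(k) = 9*k/4 (x(k) = (0 + 9/4)*k = 9*k/4)
X(y) = y³ (X(y) = y²*y = y³)
V(w) = 1/(-314 + w³) (V(w) = 1/(w³ - 314) = 1/(-314 + w³))
√(V(x(Z)) + 314062) = √(1/(-314 + ((9/4)*21)³) + 314062) = √(1/(-314 + (189/4)³) + 314062) = √(1/(-314 + 6751269/64) + 314062) = √(1/(6731173/64) + 314062) = √(64/6731173 + 314062) = √(2114005654790/6731173) = √14229737785369768670/6731173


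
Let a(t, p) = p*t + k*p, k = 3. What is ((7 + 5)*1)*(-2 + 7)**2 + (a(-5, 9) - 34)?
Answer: 248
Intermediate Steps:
a(t, p) = 3*p + p*t (a(t, p) = p*t + 3*p = 3*p + p*t)
((7 + 5)*1)*(-2 + 7)**2 + (a(-5, 9) - 34) = ((7 + 5)*1)*(-2 + 7)**2 + (9*(3 - 5) - 34) = (12*1)*5**2 + (9*(-2) - 34) = 12*25 + (-18 - 34) = 300 - 52 = 248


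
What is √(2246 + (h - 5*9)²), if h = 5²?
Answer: 21*√6 ≈ 51.439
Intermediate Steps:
h = 25
√(2246 + (h - 5*9)²) = √(2246 + (25 - 5*9)²) = √(2246 + (25 - 45)²) = √(2246 + (-20)²) = √(2246 + 400) = √2646 = 21*√6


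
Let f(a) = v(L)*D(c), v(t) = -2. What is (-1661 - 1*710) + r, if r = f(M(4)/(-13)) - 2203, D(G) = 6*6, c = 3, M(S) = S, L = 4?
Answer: -4646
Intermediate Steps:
D(G) = 36
f(a) = -72 (f(a) = -2*36 = -72)
r = -2275 (r = -72 - 2203 = -2275)
(-1661 - 1*710) + r = (-1661 - 1*710) - 2275 = (-1661 - 710) - 2275 = -2371 - 2275 = -4646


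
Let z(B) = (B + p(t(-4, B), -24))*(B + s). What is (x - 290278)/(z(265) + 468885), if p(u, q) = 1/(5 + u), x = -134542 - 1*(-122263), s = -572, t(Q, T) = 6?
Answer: -3328127/4262523 ≈ -0.78079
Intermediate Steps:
x = -12279 (x = -134542 + 122263 = -12279)
z(B) = (-572 + B)*(1/11 + B) (z(B) = (B + 1/(5 + 6))*(B - 572) = (B + 1/11)*(-572 + B) = (1/11 + B)*(-572 + B) = (-572 + B)*(1/11 + B))
(x - 290278)/(z(265) + 468885) = (-12279 - 290278)/((-52 + 265**2 - 6291/11*265) + 468885) = -302557/((-52 + 70225 - 1667115/11) + 468885) = -302557/(-895212/11 + 468885) = -302557/4262523/11 = -302557*11/4262523 = -3328127/4262523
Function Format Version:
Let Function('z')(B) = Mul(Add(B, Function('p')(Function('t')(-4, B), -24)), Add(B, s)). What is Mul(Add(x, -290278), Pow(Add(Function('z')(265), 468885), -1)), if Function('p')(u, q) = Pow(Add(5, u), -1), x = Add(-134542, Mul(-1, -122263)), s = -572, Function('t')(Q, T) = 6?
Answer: Rational(-3328127, 4262523) ≈ -0.78079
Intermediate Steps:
x = -12279 (x = Add(-134542, 122263) = -12279)
Function('z')(B) = Mul(Add(-572, B), Add(Rational(1, 11), B)) (Function('z')(B) = Mul(Add(B, Pow(Add(5, 6), -1)), Add(B, -572)) = Mul(Add(B, Pow(11, -1)), Add(-572, B)) = Mul(Add(B, Rational(1, 11)), Add(-572, B)) = Mul(Add(Rational(1, 11), B), Add(-572, B)) = Mul(Add(-572, B), Add(Rational(1, 11), B)))
Mul(Add(x, -290278), Pow(Add(Function('z')(265), 468885), -1)) = Mul(Add(-12279, -290278), Pow(Add(Add(-52, Pow(265, 2), Mul(Rational(-6291, 11), 265)), 468885), -1)) = Mul(-302557, Pow(Add(Add(-52, 70225, Rational(-1667115, 11)), 468885), -1)) = Mul(-302557, Pow(Add(Rational(-895212, 11), 468885), -1)) = Mul(-302557, Pow(Rational(4262523, 11), -1)) = Mul(-302557, Rational(11, 4262523)) = Rational(-3328127, 4262523)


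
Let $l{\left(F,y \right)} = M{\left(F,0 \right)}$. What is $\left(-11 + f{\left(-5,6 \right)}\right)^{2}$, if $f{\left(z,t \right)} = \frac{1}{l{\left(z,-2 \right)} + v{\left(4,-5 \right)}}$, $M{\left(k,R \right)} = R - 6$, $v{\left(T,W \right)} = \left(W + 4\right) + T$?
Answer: $\frac{1156}{9} \approx 128.44$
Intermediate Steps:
$v{\left(T,W \right)} = 4 + T + W$ ($v{\left(T,W \right)} = \left(4 + W\right) + T = 4 + T + W$)
$M{\left(k,R \right)} = -6 + R$ ($M{\left(k,R \right)} = R - 6 = -6 + R$)
$l{\left(F,y \right)} = -6$ ($l{\left(F,y \right)} = -6 + 0 = -6$)
$f{\left(z,t \right)} = - \frac{1}{3}$ ($f{\left(z,t \right)} = \frac{1}{-6 + \left(4 + 4 - 5\right)} = \frac{1}{-6 + 3} = \frac{1}{-3} = - \frac{1}{3}$)
$\left(-11 + f{\left(-5,6 \right)}\right)^{2} = \left(-11 - \frac{1}{3}\right)^{2} = \left(- \frac{34}{3}\right)^{2} = \frac{1156}{9}$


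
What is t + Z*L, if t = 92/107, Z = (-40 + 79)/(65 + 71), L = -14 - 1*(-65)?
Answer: 13255/856 ≈ 15.485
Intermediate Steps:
L = 51 (L = -14 + 65 = 51)
Z = 39/136 ≈ 0.28676
t = 92/107 (t = 92*(1/107) = 92/107 ≈ 0.85981)
t + Z*L = 92/107 + (39/136)*51 = 92/107 + 117/8 = 13255/856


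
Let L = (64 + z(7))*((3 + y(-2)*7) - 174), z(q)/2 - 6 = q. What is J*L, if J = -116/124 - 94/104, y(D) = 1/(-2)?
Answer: 46565325/1612 ≈ 28887.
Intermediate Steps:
y(D) = -1/2
z(q) = 12 + 2*q
J = -2965/1612 (J = -116*1/124 - 94*1/104 = -29/31 - 47/52 = -2965/1612 ≈ -1.8393)
L = -15705 (L = (64 + (12 + 2*7))*((3 - 1/2*7) - 174) = (64 + (12 + 14))*((3 - 7/2) - 174) = (64 + 26)*(-1/2 - 174) = 90*(-349/2) = -15705)
J*L = -2965/1612*(-15705) = 46565325/1612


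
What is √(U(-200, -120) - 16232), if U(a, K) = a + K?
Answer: 2*I*√4138 ≈ 128.65*I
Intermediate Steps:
U(a, K) = K + a
√(U(-200, -120) - 16232) = √((-120 - 200) - 16232) = √(-320 - 16232) = √(-16552) = 2*I*√4138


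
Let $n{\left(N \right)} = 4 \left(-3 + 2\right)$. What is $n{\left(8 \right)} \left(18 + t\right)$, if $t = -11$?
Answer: $-28$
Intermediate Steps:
$n{\left(N \right)} = -4$ ($n{\left(N \right)} = 4 \left(-1\right) = -4$)
$n{\left(8 \right)} \left(18 + t\right) = - 4 \left(18 - 11\right) = \left(-4\right) 7 = -28$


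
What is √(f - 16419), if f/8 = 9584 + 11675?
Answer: √153653 ≈ 391.99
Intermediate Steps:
f = 170072 (f = 8*(9584 + 11675) = 8*21259 = 170072)
√(f - 16419) = √(170072 - 16419) = √153653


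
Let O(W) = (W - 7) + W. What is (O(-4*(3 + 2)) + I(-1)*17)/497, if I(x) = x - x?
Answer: -47/497 ≈ -0.094567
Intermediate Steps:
I(x) = 0
O(W) = -7 + 2*W (O(W) = (-7 + W) + W = -7 + 2*W)
(O(-4*(3 + 2)) + I(-1)*17)/497 = ((-7 + 2*(-4*(3 + 2))) + 0*17)/497 = ((-7 + 2*(-4*5)) + 0)*(1/497) = ((-7 + 2*(-20)) + 0)*(1/497) = ((-7 - 40) + 0)*(1/497) = (-47 + 0)*(1/497) = -47*1/497 = -47/497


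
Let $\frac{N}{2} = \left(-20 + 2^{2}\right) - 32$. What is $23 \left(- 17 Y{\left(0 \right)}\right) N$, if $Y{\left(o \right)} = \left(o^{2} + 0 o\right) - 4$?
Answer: $-150144$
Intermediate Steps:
$Y{\left(o \right)} = -4 + o^{2}$ ($Y{\left(o \right)} = \left(o^{2} + 0\right) - 4 = o^{2} - 4 = -4 + o^{2}$)
$N = -96$ ($N = 2 \left(\left(-20 + 2^{2}\right) - 32\right) = 2 \left(\left(-20 + 4\right) - 32\right) = 2 \left(-16 - 32\right) = 2 \left(-48\right) = -96$)
$23 \left(- 17 Y{\left(0 \right)}\right) N = 23 \left(- 17 \left(-4 + 0^{2}\right)\right) \left(-96\right) = 23 \left(- 17 \left(-4 + 0\right)\right) \left(-96\right) = 23 \left(\left(-17\right) \left(-4\right)\right) \left(-96\right) = 23 \cdot 68 \left(-96\right) = 1564 \left(-96\right) = -150144$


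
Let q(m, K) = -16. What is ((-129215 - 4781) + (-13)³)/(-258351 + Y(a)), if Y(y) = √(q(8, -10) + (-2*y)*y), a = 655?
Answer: 11728532581/22248699089 + 136193*I*√858066/66746097267 ≈ 0.52716 + 0.0018901*I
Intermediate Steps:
Y(y) = √(-16 - 2*y²) (Y(y) = √(-16 + (-2*y)*y) = √(-16 - 2*y²))
((-129215 - 4781) + (-13)³)/(-258351 + Y(a)) = ((-129215 - 4781) + (-13)³)/(-258351 + √(-16 - 2*655²)) = (-133996 - 2197)/(-258351 + √(-16 - 2*429025)) = -136193/(-258351 + √(-16 - 858050)) = -136193/(-258351 + √(-858066)) = -136193/(-258351 + I*√858066)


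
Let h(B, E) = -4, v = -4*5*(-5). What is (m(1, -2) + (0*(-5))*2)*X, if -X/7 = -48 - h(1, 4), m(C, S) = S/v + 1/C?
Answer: 7546/25 ≈ 301.84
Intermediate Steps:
v = 100 (v = -20*(-5) = 100)
m(C, S) = 1/C + S/100 (m(C, S) = S/100 + 1/C = 1/C + S/100)
X = 308 (X = -7*(-48 - 1*(-4)) = -7*(-48 + 4) = -7*(-44) = 308)
(m(1, -2) + (0*(-5))*2)*X = ((1/1 + (1/100)*(-2)) + (0*(-5))*2)*308 = ((1 - 1/50) + 0*2)*308 = (49/50 + 0)*308 = (49/50)*308 = 7546/25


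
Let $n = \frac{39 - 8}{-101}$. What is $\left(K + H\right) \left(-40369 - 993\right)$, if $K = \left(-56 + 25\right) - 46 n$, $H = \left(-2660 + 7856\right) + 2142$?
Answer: $- \frac{30584427746}{101} \approx -3.0282 \cdot 10^{8}$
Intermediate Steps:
$H = 7338$ ($H = 5196 + 2142 = 7338$)
$n = - \frac{31}{101}$ ($n = 31 \left(- \frac{1}{101}\right) = - \frac{31}{101} \approx -0.30693$)
$K = - \frac{1705}{101}$ ($K = \left(-56 + 25\right) - - \frac{1426}{101} = -31 + \frac{1426}{101} = - \frac{1705}{101} \approx -16.881$)
$\left(K + H\right) \left(-40369 - 993\right) = \left(- \frac{1705}{101} + 7338\right) \left(-40369 - 993\right) = \frac{739433}{101} \left(-41362\right) = - \frac{30584427746}{101}$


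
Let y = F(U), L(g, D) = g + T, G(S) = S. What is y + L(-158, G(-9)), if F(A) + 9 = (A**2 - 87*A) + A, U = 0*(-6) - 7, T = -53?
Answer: 431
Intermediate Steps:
L(g, D) = -53 + g (L(g, D) = g - 53 = -53 + g)
U = -7 (U = 0 - 7 = -7)
F(A) = -9 + A**2 - 86*A (F(A) = -9 + ((A**2 - 87*A) + A) = -9 + (A**2 - 86*A) = -9 + A**2 - 86*A)
y = 642 (y = -9 + (-7)**2 - 86*(-7) = -9 + 49 + 602 = 642)
y + L(-158, G(-9)) = 642 + (-53 - 158) = 642 - 211 = 431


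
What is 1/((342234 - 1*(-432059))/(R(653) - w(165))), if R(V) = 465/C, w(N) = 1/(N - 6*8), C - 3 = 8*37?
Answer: 4162/2083622463 ≈ 1.9975e-6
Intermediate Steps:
C = 299 (C = 3 + 8*37 = 3 + 296 = 299)
w(N) = 1/(-48 + N) (w(N) = 1/(N - 48) = 1/(-48 + N))
R(V) = 465/299
1/((342234 - 1*(-432059))/(R(653) - w(165))) = 1/((342234 - 1*(-432059))/(465/299 - 1/(-48 + 165))) = 1/((342234 + 432059)/(465/299 - 1/117)) = 1/(774293/(465/299 - 1*1/117)) = 1/(774293/(465/299 - 1/117)) = 1/(774293/(4162/2691)) = 1/(774293*(2691/4162)) = 1/(2083622463/4162) = 4162/2083622463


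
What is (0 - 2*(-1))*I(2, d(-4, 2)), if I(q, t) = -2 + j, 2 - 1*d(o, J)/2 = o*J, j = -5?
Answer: -14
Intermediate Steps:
d(o, J) = 4 - 2*J*o (d(o, J) = 4 - 2*o*J = 4 - 2*J*o)
I(q, t) = -7 (I(q, t) = -2 - 5 = -7)
(0 - 2*(-1))*I(2, d(-4, 2)) = (0 - 2*(-1))*(-7) = (0 + 2)*(-7) = 2*(-7) = -14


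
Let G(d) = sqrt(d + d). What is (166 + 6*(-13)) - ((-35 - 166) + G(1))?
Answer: 289 - sqrt(2) ≈ 287.59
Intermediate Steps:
G(d) = sqrt(2)*sqrt(d) (G(d) = sqrt(2*d) = sqrt(2)*sqrt(d))
(166 + 6*(-13)) - ((-35 - 166) + G(1)) = (166 + 6*(-13)) - ((-35 - 166) + sqrt(2)*sqrt(1)) = (166 - 78) - (-201 + sqrt(2)*1) = 88 - (-201 + sqrt(2)) = 88 + (201 - sqrt(2)) = 289 - sqrt(2)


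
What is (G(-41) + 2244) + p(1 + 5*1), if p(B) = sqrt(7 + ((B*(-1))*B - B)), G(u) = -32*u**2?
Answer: -51548 + I*sqrt(35) ≈ -51548.0 + 5.9161*I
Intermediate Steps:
p(B) = sqrt(7 - B - B**2) (p(B) = sqrt(7 + ((-B)*B - B)) = sqrt(7 + (-B**2 - B)) = sqrt(7 + (-B - B**2)) = sqrt(7 - B - B**2))
(G(-41) + 2244) + p(1 + 5*1) = (-32*(-41)**2 + 2244) + sqrt(7 - (1 + 5*1) - (1 + 5*1)**2) = (-32*1681 + 2244) + sqrt(7 - (1 + 5) - (1 + 5)**2) = (-53792 + 2244) + sqrt(7 - 1*6 - 1*6**2) = -51548 + sqrt(7 - 6 - 1*36) = -51548 + sqrt(7 - 6 - 36) = -51548 + sqrt(-35) = -51548 + I*sqrt(35)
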